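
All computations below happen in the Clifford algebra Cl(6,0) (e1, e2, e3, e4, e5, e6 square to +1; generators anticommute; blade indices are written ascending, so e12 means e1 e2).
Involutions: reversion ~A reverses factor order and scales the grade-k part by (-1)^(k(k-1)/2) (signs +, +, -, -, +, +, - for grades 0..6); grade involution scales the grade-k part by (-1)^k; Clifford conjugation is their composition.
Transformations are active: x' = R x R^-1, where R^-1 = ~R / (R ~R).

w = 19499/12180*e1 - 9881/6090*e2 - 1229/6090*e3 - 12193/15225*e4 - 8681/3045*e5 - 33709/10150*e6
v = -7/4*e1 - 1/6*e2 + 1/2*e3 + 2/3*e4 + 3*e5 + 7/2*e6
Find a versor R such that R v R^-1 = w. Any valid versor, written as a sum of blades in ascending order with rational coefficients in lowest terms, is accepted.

Since q(v) = q(w) = 3605/144, the sum R = v + w = -454/3045*e1 - 1816/1015*e2 + 908/3045*e3 - 681/5075*e4 + 454/3045*e5 + 908/5075*e6 does the job whenever invertible.
Answer: -454/3045*e1 - 1816/1015*e2 + 908/3045*e3 - 681/5075*e4 + 454/3045*e5 + 908/5075*e6


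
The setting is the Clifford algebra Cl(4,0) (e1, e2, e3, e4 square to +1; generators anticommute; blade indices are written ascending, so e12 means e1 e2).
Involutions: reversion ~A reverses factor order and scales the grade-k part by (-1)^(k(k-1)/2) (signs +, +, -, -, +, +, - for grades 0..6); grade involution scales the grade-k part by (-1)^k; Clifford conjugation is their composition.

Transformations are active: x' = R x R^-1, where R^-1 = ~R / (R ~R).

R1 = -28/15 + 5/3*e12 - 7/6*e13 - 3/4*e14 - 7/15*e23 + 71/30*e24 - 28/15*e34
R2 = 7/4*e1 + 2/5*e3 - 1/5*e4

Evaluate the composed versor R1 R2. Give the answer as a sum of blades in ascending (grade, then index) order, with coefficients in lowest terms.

Distribute over the terms of R2 (each basis-blade product reordered to ascending indices, repeated generators contracted through their squares):
R1 (7/4*e1) = -49/15*e1 - 35/12*e2 + 49/24*e3 + 21/16*e4 - 49/60*e123 + 497/120*e124 - 49/15*e134
R1 (2/5*e3) = -7/15*e1 - 14/75*e2 - 56/75*e3 + 56/75*e4 + 2/3*e123 + 3/10*e134 - 71/75*e234
R1 (-1/5*e4) = 3/20*e1 - 71/150*e2 + 28/75*e3 + 28/75*e4 - 1/3*e124 + 7/30*e134 + 7/75*e234
Summing the partial products and collecting blades:
Answer: -43/12*e1 - 1073/300*e2 + 1001/600*e3 + 973/400*e4 - 3/20*e123 + 457/120*e124 - 41/15*e134 - 64/75*e234


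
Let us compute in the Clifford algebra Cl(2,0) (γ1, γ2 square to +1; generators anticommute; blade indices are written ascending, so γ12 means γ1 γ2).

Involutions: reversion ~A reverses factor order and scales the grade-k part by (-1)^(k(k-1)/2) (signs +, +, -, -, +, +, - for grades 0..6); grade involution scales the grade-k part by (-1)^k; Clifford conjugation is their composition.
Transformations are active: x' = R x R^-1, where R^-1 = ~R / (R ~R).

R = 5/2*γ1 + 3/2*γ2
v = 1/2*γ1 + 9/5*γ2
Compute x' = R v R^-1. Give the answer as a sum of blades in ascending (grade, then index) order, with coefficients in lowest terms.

~R = 5/2*γ1 + 3/2*γ2, and R ~R = 17/2, so R^-1 = ~R / (17/2).
R v = 79/20 + 15/4*γ12
Answer: 31/17*γ1 - 69/170*γ2


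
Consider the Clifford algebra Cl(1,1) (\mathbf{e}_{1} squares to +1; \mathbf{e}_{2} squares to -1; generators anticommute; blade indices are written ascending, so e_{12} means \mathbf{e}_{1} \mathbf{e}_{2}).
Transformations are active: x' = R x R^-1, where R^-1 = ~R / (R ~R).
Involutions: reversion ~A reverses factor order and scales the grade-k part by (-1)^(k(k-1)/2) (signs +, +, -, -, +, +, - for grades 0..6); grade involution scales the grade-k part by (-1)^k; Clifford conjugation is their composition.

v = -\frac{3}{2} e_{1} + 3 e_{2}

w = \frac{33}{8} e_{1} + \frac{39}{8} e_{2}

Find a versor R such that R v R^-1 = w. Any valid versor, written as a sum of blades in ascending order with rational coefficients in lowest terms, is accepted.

Since q(v) = q(w) = -\frac{27}{4}, the sum R = v + w = \frac{21}{8} e_{1} + \frac{63}{8} e_{2} does the job whenever invertible.
Answer: \frac{21}{8} e_{1} + \frac{63}{8} e_{2}


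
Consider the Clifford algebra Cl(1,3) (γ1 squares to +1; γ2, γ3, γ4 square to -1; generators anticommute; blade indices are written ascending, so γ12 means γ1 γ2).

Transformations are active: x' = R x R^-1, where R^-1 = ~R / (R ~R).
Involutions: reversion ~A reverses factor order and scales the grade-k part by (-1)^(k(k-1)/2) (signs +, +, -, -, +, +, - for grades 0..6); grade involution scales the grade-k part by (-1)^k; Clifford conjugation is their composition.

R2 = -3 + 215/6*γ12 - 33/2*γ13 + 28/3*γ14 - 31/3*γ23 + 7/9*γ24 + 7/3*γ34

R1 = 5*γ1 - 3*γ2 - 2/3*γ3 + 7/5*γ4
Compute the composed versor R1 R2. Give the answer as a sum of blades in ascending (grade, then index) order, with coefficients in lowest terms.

Distribute over the terms of R1 (each basis-blade product reordered to ascending indices, repeated generators contracted through their squares):
(5*γ1) R2 = -15*γ1 + 1075/6*γ2 - 165/2*γ3 + 140/3*γ4 - 155/3*γ123 + 35/9*γ124 + 35/3*γ134
(-3*γ2) R2 = -215/2*γ1 + 9*γ2 - 31*γ3 + 7/3*γ4 - 99/2*γ123 + 28*γ124 - 7*γ234
(-2/3*γ3) R2 = 11*γ1 + 62/9*γ2 + 2*γ3 + 14/9*γ4 - 215/9*γ123 + 56/9*γ134 + 14/27*γ234
(7/5*γ4) R2 = 196/15*γ1 + 49/45*γ2 + 49/15*γ3 - 21/5*γ4 + 301/6*γ124 - 231/10*γ134 - 217/15*γ234
Summing the partial products and collecting blades:
Answer: -2953/30*γ1 + 17653/90*γ2 - 3247/30*γ3 + 2086/45*γ4 - 2251/18*γ123 + 1477/18*γ124 - 469/90*γ134 - 2828/135*γ234


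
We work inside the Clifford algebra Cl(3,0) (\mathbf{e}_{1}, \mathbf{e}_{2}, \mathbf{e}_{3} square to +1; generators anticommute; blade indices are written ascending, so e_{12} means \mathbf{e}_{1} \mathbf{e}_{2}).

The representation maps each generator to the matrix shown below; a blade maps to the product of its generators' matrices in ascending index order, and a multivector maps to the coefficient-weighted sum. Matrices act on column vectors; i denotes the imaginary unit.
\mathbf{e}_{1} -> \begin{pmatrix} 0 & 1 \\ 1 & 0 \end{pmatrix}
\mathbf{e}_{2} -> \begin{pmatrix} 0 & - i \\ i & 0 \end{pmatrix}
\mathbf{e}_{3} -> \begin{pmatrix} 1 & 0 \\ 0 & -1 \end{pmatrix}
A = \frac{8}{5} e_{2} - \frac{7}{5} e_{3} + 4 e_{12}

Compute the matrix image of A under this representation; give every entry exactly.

Bivector images (products of the table entries): rho(e_{12}) = rho(\mathbf{e}_{1})rho(\mathbf{e}_{2}) = \begin{pmatrix} i & 0 \\ 0 & - i \end{pmatrix}.
M = (\frac{8}{5})*rho(e_{2}) + (-\frac{7}{5})*rho(e_{3}) + (4)*rho(e_{12}), summed entrywise:
Answer: \begin{pmatrix} - \frac{7}{5} + 4 i & - \frac{8 i}{5} \\ \frac{8 i}{5} & \frac{7}{5} - 4 i \end{pmatrix}


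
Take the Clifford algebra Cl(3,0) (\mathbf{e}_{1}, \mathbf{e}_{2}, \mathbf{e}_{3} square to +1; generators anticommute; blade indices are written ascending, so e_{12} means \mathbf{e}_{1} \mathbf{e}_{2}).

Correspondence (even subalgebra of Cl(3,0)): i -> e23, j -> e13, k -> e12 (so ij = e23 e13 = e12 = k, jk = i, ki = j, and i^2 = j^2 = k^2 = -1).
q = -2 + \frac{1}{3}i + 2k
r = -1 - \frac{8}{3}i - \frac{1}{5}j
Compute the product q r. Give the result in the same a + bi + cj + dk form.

In blades: q = -2 + 2 e_{12} + \frac{1}{3} e_{23}, r = -1 - \frac{1}{5} e_{13} - \frac{8}{3} e_{23}.
Distribute q over r term by term (generator squares from the signature, products reordered to ascending indices): (-2)*r = 2 + \frac{2}{5} e_{13} + \frac{16}{3} e_{23}; (2 e_{12})*r = -2 e_{12} - \frac{16}{3} e_{13} + \frac{2}{5} e_{23}; (\frac{1}{3} e_{23})*r = \frac{8}{9} - \frac{1}{15} e_{12} - \frac{1}{3} e_{23}.
Sum: \frac{26}{9} - \frac{31}{15} e_{12} - \frac{74}{15} e_{13} + \frac{27}{5} e_{23}; translating back through the correspondence:
Answer: \frac{26}{9} + \frac{27}{5}i - \frac{74}{15}j - \frac{31}{15}k


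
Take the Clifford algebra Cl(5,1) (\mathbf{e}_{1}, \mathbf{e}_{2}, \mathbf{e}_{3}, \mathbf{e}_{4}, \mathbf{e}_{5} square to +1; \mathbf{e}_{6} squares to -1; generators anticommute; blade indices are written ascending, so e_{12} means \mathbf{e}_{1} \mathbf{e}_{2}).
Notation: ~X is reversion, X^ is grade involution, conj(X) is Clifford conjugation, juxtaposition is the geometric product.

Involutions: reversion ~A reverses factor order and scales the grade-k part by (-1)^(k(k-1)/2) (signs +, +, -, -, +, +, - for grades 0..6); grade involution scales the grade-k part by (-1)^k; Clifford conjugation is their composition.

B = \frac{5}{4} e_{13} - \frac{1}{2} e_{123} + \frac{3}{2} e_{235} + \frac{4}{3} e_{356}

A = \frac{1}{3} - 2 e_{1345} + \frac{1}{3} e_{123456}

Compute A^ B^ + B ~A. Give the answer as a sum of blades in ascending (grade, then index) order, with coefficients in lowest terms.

first term: \frac{5}{12} e_{13} + \frac{5}{2} e_{45} + \frac{1}{6} e_{123} - \frac{23}{9} e_{124} + \frac{13}{6} e_{146} - \frac{1}{2} e_{235} - e_{245} - \frac{4}{9} e_{356} + \frac{1}{6} e_{456} + \frac{5}{12} e_{2456}
second term: \frac{5}{12} e_{13} + \frac{5}{2} e_{45} - \frac{1}{6} e_{123} + \frac{23}{9} e_{124} - \frac{13}{6} e_{146} + \frac{1}{2} e_{235} + e_{245} + \frac{4}{9} e_{356} - \frac{1}{6} e_{456} - \frac{5}{12} e_{2456}
Answer: \frac{5}{6} e_{13} + 5 e_{45}


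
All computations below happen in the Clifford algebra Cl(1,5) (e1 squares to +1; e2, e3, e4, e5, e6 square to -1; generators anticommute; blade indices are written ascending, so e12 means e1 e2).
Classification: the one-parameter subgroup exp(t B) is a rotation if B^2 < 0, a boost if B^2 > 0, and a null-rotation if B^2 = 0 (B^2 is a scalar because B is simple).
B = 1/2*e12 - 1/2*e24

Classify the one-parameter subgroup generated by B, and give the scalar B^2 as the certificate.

B^2 term by term: the squares give (1/2)^2*(e12)^2 + (-1/2)^2*(e24)^2 = 1/4*(+1) + 1/4*(-1) = 0 (each basis 2-blade squares to minus the product of its generators' squares); cross terms between blades sharing an index anticommute and cancel. So B^2 = 0.
Answer: null-rotation, certificate B^2 = 0. No conjugation can change B^2 = 0; the sign gives the class.


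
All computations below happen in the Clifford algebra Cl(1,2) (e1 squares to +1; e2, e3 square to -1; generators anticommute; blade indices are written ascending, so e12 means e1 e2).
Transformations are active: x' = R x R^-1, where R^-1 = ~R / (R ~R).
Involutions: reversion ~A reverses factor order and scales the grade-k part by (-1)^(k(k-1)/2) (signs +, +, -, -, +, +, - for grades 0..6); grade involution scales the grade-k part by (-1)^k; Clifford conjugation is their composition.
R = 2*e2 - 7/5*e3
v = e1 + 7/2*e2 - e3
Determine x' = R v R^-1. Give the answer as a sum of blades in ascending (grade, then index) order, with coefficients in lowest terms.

~R = 2*e2 - 7/5*e3, and R ~R = -149/25, so R^-1 = ~R / (-149/25).
R v = -42/5 - 2*e12 + 7/5*e13 + 29/10*e23
Answer: -e1 + 637/298*e2 - 439/149*e3


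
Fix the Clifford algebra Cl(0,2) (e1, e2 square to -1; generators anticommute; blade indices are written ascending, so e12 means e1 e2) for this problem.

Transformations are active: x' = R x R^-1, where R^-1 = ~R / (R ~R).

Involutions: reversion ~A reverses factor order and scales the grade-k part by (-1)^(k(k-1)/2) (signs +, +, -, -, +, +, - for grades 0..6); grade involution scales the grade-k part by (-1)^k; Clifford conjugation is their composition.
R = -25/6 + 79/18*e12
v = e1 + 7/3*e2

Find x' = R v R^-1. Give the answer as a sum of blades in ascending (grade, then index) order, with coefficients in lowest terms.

~R = -25/6 - 79/18*e12, and R ~R = 5933/162, so R^-1 = ~R / (5933/162).
R v = -389/27*e1 - 16/3*e2
Answer: 13517/5933*e1 - 19931/17799*e2


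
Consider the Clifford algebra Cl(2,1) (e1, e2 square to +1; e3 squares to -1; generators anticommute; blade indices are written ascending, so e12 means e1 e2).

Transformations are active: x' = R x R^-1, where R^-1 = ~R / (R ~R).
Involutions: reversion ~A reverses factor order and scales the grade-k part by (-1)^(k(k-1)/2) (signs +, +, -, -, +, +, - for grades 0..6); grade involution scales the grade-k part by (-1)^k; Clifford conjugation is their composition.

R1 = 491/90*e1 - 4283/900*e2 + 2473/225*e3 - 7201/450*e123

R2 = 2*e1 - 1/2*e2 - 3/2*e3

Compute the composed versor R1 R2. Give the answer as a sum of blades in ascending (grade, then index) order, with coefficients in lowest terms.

Distribute over the terms of R2 (each basis-blade product reordered to ascending indices, repeated generators contracted through their squares):
R1 (2*e1) = 491/45 + 4283/450*e12 - 4946/225*e13 - 7201/225*e23
R1 (-1/2*e2) = 4283/1800 - 491/180*e12 - 7201/900*e13 + 2473/450*e23
R1 (-3/2*e3) = 2473/150 - 7201/300*e12 - 491/60*e13 + 4283/600*e23
Summing the partial products and collecting blades:
Answer: 53599/1800 - 1291/75*e12 - 229/6*e13 - 34867/1800*e23


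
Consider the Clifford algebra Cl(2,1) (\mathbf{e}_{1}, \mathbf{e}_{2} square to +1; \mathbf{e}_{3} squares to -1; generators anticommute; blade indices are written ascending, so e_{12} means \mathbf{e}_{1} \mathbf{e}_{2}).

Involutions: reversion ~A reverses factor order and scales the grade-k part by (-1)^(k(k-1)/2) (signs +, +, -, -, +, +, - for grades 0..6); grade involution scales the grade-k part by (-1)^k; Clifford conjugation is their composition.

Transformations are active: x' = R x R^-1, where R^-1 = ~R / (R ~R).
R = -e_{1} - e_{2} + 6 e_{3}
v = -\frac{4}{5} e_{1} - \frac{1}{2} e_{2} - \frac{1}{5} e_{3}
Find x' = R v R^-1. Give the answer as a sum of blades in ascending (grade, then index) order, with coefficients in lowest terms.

~R = -e_{1} - e_{2} + 6 e_{3}, and R ~R = -34, so R^-1 = ~R / (-34).
R v = \frac{5}{2} - \frac{3}{10} e_{12} + 5 e_{13} + \frac{16}{5} e_{23}
Answer: \frac{161}{170} e_{1} + \frac{11}{17} e_{2} - \frac{58}{85} e_{3}


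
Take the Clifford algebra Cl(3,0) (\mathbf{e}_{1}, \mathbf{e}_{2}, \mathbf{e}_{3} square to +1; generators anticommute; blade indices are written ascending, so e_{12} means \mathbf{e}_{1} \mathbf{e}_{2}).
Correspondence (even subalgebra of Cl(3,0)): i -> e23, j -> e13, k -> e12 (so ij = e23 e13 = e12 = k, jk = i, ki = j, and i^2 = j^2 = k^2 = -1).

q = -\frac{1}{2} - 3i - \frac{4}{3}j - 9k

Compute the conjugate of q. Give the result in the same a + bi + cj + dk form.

In blades: q = -\frac{1}{2} - 9 e_{12} - \frac{4}{3} e_{13} - 3 e_{23}.
Quaternion conjugation is reversion on the even subalgebra: the scalar is fixed and every grade-2 blade flips sign, giving -\frac{1}{2} + 9 e_{12} + \frac{4}{3} e_{13} + 3 e_{23}; translating back:
Answer: -\frac{1}{2} + 3i + \frac{4}{3}j + 9k


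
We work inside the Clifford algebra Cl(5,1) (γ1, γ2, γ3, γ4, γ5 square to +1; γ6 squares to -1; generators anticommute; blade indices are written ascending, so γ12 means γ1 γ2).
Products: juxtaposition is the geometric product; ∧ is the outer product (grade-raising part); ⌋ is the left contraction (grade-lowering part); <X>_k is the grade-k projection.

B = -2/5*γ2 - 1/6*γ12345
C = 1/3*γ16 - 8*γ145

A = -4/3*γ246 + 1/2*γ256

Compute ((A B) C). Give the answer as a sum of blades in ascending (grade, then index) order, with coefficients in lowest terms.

step 1: 8/15*γ46 - 1/5*γ56 - 1/12*γ1346 - 2/9*γ1356
step 2: -8/45*γ14 + 1/15*γ15 - 1/36*γ34 - 2/27*γ35 - 8/5*γ146 - 64/15*γ156 + 16/9*γ346 - 2/3*γ356
Answer: -8/45*γ14 + 1/15*γ15 - 1/36*γ34 - 2/27*γ35 - 8/5*γ146 - 64/15*γ156 + 16/9*γ346 - 2/3*γ356


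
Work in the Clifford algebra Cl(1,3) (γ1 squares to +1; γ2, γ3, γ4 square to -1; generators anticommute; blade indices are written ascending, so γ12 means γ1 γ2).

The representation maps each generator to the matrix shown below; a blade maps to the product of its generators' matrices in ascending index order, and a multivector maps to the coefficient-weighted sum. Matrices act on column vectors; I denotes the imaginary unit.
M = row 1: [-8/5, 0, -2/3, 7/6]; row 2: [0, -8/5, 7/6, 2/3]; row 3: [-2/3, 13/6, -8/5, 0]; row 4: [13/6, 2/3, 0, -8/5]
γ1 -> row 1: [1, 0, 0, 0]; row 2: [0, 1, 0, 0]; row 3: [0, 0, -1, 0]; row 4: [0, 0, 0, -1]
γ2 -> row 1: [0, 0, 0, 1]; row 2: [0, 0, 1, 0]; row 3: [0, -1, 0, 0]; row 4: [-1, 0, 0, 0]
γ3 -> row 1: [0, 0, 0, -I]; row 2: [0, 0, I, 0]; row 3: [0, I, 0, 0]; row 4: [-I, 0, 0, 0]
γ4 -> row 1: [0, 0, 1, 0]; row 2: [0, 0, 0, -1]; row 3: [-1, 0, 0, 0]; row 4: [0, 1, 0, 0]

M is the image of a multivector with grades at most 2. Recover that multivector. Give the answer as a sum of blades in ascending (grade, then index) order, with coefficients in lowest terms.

Method: the blade images are trace-orthogonal — tr(rho(e_A) rho(e_B)^-1) = 4 if A = B and 0 otherwise — and rho(e_A)^-1 = (e_A)^2 * rho(e_A) with (e_A)^2 = +1 or -1, so the coefficient of e_A in the preimage is (e_A)^2 * tr(M rho(e_A))/4.
Nonzero projections over blades of grade <= 2: 1: (1)^2 = +1, tr(M 1) = -32/5, coefficient -8/5; γ2: (γ2)^2 = -1, tr(M rho(γ2)) = 2, coefficient -1/2; γ12: (γ12)^2 = +1, tr(M rho(γ12)) = 20/3, coefficient 5/3; γ14: (γ14)^2 = +1, tr(M rho(γ14)) = -8/3, coefficient -2/3. Every other blade of grade <= 2 projects to 0.
Answer: -8/5 - 1/2*γ2 + 5/3*γ12 - 2/3*γ14


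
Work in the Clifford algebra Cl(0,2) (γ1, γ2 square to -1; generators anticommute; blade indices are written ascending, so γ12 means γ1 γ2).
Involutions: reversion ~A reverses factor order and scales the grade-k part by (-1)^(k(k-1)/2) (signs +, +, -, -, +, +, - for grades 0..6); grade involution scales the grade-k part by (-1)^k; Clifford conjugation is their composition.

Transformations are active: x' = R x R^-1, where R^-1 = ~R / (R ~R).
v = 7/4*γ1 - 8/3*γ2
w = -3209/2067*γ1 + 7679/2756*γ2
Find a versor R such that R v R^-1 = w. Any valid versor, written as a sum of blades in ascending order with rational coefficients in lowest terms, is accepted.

Key observation: q(v) = q(w) = -1465/144 (sandwiches preserve the norm), so R = v + w = 1633/8268*γ1 + 989/8268*γ2 works whenever it is invertible — the component of v along it is kept and (v - w)/2 reverses, sending v to w.
Answer: 1633/8268*γ1 + 989/8268*γ2


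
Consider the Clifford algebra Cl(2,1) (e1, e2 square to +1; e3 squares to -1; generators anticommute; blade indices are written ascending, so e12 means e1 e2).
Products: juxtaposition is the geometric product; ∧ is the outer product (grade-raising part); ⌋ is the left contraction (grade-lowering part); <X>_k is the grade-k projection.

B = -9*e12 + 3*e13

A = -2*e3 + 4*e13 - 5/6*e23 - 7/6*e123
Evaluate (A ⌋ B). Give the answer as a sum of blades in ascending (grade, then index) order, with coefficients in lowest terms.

step 1: 12 - 6*e1
Answer: 12 - 6*e1


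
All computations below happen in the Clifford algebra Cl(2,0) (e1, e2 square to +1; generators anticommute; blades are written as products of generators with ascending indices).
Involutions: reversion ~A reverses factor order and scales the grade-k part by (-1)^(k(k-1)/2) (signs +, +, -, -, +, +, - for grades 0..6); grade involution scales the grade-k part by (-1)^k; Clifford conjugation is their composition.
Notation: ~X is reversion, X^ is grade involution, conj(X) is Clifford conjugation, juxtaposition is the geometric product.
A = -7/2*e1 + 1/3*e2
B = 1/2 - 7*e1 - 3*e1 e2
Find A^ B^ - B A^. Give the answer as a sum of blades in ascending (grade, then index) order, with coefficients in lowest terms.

first term: 49/2 + 3/4*e1 - 32/3*e2 + 7/3*e1 e2
second term: -49/2 + 11/4*e1 + 31/3*e2 + 7/3*e1 e2
Answer: 49 - 2*e1 - 21*e2


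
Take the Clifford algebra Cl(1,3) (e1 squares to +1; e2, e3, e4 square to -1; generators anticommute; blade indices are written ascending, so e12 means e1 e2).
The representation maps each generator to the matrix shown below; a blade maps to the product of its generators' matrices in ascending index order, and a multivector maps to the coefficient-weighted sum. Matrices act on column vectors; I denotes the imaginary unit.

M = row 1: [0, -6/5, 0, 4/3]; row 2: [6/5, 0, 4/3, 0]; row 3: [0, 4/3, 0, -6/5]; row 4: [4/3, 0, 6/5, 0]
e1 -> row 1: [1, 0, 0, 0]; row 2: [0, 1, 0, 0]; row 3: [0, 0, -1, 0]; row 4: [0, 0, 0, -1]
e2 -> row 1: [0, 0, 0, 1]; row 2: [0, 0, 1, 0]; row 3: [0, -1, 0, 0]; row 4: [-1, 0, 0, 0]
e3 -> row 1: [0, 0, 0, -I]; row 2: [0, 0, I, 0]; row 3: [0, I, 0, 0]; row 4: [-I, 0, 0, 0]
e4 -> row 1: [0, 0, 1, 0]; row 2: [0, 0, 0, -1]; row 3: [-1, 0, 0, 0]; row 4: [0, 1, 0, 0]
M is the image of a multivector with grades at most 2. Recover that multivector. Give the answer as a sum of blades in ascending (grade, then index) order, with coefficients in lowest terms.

Method: the blade images are trace-orthogonal — tr(rho(e_A) rho(e_B)^-1) = 4 if A = B and 0 otherwise — and rho(e_A)^-1 = (e_A)^2 * rho(e_A) with (e_A)^2 = +1 or -1, so the coefficient of e_A in the preimage is (e_A)^2 * tr(M rho(e_A))/4.
Nonzero projections over blades of grade <= 2: e12: (e12)^2 = +1, tr(M rho(e12)) = 16/3, coefficient 4/3; e24: (e24)^2 = -1, tr(M rho(e24)) = 24/5, coefficient -6/5. Every other blade of grade <= 2 projects to 0.
Answer: 4/3*e12 - 6/5*e24


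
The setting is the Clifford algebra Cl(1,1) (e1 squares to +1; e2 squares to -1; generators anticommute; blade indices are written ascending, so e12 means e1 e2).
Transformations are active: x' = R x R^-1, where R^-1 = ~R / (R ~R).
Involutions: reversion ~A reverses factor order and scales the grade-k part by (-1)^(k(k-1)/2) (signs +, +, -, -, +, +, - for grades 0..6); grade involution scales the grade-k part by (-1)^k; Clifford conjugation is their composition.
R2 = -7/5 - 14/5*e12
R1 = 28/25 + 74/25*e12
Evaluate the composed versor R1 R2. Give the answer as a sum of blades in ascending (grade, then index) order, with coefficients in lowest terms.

Distribute over the terms of R1 (each basis-blade product reordered to ascending indices, repeated generators contracted through their squares):
(28/25) R2 = -196/125 - 392/125*e12
(74/25*e12) R2 = -1036/125 - 518/125*e12
Summing the partial products and collecting blades:
Answer: -1232/125 - 182/25*e12


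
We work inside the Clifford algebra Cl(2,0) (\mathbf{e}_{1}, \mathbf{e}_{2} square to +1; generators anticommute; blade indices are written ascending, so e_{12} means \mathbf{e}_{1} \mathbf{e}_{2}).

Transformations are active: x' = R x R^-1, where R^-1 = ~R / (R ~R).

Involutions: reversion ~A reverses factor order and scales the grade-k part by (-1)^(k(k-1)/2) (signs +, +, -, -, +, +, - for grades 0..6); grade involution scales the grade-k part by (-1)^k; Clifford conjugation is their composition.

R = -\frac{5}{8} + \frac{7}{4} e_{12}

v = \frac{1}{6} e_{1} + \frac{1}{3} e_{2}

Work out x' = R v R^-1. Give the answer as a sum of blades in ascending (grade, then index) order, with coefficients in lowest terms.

~R = -\frac{5}{8} - \frac{7}{4} e_{12}, and R ~R = \frac{221}{64}, so R^-1 = ~R / (\frac{221}{64}).
R v = \frac{23}{48} e_{1} - \frac{1}{2} e_{2}
Answer: -\frac{451}{1326} e_{1} - \frac{101}{663} e_{2}


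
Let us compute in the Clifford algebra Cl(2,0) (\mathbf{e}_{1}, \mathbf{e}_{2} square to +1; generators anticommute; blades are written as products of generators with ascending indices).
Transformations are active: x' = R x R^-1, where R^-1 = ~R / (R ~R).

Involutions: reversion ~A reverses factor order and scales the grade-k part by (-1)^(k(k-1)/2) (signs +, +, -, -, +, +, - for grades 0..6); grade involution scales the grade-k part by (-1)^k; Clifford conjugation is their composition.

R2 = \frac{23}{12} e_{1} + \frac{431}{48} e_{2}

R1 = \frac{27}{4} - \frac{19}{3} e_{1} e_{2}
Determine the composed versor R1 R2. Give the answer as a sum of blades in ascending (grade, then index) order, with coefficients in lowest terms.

Distribute over the terms of R1 (each basis-blade product reordered to ascending indices, repeated generators contracted through their squares):
(\frac{27}{4}) R2 = \frac{207}{16} e_{1} + \frac{3879}{64} e_{2}
(-\frac{19}{3} e_{1} e_{2}) R2 = -\frac{8189}{144} e_{1} + \frac{437}{36} e_{2}
Summing the partial products and collecting blades:
Answer: -\frac{3163}{72} e_{1} + \frac{41903}{576} e_{2}


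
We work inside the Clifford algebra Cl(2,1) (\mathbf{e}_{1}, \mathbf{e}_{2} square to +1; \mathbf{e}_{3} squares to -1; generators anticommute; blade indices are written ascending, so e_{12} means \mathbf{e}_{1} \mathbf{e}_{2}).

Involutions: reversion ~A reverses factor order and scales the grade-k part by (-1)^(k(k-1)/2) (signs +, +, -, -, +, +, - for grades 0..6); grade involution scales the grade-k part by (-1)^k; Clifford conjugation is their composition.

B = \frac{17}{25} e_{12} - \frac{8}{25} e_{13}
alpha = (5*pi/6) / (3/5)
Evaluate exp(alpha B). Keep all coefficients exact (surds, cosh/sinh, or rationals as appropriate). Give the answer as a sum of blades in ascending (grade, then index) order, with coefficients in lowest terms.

B^2 term by term: the squares give (\frac{17}{25})^2*(e_{12})^2 + (-\frac{8}{25})^2*(e_{13})^2 = \frac{289}{625}*(-1) + \frac{64}{625}*(+1) = -\frac{9}{25} (each basis 2-blade squares to minus the product of its generators' squares); cross terms between blades sharing an index anticommute and cancel. So B^2 = -\frac{9}{25}.
B^2 = -\frac{9}{25} — B^2 < 0, so the exponential closes trigonometrically: l = \frac{3}{5}, alpha*l = \frac{5 \pi}{6}, so exp(alpha B) = cos(\frac{5 \pi}{6}) + (sin(\frac{5 \pi}{6})/(\frac{3}{5}))*B = - \frac{\sqrt{3}}{2} + (\frac{5}{6})*B.
Answer: - \frac{\sqrt{3}}{2} + \frac{17}{30} e_{12} - \frac{4}{15} e_{13}


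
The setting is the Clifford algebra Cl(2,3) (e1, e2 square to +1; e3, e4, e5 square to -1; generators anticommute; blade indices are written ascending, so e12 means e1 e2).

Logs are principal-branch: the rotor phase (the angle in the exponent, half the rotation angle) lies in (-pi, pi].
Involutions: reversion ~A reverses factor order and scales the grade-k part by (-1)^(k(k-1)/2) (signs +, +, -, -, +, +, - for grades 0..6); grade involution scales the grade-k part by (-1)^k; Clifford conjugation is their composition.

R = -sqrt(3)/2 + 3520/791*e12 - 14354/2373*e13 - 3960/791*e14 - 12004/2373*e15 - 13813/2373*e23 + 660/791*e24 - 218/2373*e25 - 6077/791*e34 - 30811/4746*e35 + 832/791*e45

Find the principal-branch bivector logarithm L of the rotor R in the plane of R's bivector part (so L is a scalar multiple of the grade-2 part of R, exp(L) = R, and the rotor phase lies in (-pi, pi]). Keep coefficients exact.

The scalar part of R is -sqrt(3)/2, which pins the rotor phase on the principal branch; dividing the bivector part by the sine of that phase recovers the unit plane, and L is the phase times that plane.
Concretely: cos(phase) = -sqrt(3)/2 gives phase = ±5*pi/6, and since phase/sin(phase) is even the sign is immaterial: L = (phase/sin(phase)) * <R>_2 = (5*pi/3) * <R>_2.
Answer: 17600*pi/2373*e12 - 71770*pi/7119*e13 - 6600*pi/791*e14 - 60020*pi/7119*e15 - 69065*pi/7119*e23 + 1100*pi/791*e24 - 1090*pi/7119*e25 - 30385*pi/2373*e34 - 154055*pi/14238*e35 + 4160*pi/2373*e45


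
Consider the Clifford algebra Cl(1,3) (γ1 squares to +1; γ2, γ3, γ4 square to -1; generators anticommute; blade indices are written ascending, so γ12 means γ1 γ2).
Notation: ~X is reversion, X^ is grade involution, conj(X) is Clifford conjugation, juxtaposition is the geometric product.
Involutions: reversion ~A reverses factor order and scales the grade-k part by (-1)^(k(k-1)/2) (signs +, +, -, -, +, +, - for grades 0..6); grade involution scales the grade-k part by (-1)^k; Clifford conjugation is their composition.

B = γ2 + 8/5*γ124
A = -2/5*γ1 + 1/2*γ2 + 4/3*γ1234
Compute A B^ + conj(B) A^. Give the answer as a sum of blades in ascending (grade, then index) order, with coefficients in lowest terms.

first term: 1/2 + 32/15*γ3 + 2/5*γ12 - 4/5*γ14 + 16/25*γ24 + 4/3*γ134
second term: -1/2 + 32/15*γ3 + 2/5*γ12 - 4/5*γ14 + 16/25*γ24 - 4/3*γ134
Answer: 64/15*γ3 + 4/5*γ12 - 8/5*γ14 + 32/25*γ24


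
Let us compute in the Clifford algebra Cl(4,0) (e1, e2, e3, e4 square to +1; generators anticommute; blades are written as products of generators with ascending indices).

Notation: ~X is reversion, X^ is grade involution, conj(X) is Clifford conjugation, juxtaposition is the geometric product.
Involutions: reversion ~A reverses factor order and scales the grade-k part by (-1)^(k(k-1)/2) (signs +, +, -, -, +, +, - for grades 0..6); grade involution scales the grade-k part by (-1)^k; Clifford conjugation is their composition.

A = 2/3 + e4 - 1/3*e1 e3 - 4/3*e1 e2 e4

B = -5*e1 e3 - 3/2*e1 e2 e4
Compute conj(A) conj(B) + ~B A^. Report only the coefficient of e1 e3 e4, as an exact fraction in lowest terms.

first term: -11/3 + 3/2*e1 e2 + 10/3*e1 e3 - e1 e2 e4 - 5*e1 e3 e4 + 37/6*e2 e3 e4
second term: -1/3 - 3/2*e1 e2 + 10/3*e1 e3 + e1 e2 e4 - 5*e1 e3 e4 + 43/6*e2 e3 e4
Answer: -10


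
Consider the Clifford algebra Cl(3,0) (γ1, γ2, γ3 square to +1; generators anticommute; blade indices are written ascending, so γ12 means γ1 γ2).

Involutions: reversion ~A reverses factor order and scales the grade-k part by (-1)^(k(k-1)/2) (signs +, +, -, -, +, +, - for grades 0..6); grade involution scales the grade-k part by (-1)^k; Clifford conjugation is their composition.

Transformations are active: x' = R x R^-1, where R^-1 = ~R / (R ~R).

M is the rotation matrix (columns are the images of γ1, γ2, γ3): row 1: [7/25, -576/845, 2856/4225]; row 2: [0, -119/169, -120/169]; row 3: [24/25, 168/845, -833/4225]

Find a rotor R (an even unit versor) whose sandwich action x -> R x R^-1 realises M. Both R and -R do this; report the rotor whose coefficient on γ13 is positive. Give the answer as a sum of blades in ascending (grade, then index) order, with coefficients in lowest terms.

Method: write R = a + b12*γ12 + b13*γ13 + b23*γ23 with a^2 + b12^2 + b13^2 + b23^2 = 1 (so R^-1 = ~R). Expanding the columns R e_j ~R gives tr M = 4a^2 - 1 and, from the antisymmetric part, M21 - M12 = -4a*b12, M13 - M31 = 4a*b13, M32 - M23 = -4a*b23.
Here tr M = -105/169, so a^2 = (1 + tr M)/4 = 16/169 and a = ±4/13. Taking a = 4/13: M21 - M12 = 576/845, M13 - M31 = -48/169, M32 - M23 = 768/845, giving b12 = -36/65, b13 = -3/13, b23 = -48/65, i.e. R = 4/13 - 36/65*γ12 - 3/13*γ13 - 48/65*γ23.
Its γ13 coefficient is negative, so report the other preimage -R.
Answer: -4/13 + 36/65*γ12 + 3/13*γ13 + 48/65*γ23. Key observation: the double cover Spin(3) -> SO(3) sends R and -R to the same matrix (trace -105/169 here), so the stated sign of the γ13 coefficient is what selects one sheet.


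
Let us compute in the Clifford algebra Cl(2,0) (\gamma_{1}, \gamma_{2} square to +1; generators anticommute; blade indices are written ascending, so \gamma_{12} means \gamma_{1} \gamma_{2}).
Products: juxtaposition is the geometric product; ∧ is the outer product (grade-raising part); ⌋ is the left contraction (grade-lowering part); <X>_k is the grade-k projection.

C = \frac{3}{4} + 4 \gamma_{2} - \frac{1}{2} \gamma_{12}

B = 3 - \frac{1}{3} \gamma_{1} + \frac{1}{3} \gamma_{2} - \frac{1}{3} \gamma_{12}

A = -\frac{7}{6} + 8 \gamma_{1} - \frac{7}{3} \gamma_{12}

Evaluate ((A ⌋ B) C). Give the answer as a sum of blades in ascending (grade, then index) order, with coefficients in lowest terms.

step 1: -\frac{125}{18} + \frac{7}{18} \gamma_{1} - \frac{55}{18} \gamma_{2} + \frac{7}{18} \gamma_{12}
step 2: -\frac{1241}{72} + \frac{23}{72} \gamma_{1} - \frac{2179}{72} \gamma_{2} + \frac{383}{72} \gamma_{12}
Answer: -\frac{1241}{72} + \frac{23}{72} \gamma_{1} - \frac{2179}{72} \gamma_{2} + \frac{383}{72} \gamma_{12}


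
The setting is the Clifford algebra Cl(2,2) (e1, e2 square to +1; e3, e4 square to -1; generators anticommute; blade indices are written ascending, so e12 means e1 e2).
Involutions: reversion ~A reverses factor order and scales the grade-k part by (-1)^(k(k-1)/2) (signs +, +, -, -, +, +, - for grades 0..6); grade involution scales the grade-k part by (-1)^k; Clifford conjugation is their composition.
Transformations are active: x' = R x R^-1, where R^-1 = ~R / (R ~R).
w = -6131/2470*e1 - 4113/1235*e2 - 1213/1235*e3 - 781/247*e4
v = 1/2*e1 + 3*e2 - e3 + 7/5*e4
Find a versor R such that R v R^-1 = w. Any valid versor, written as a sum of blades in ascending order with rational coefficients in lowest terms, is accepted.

Sketch: the shared square 629/100 makes R = v + w = -2448/1235*e1 - 408/1235*e2 - 2448/1235*e3 - 2176/1235*e4 the natural versor; its sandwich fixes that direction, negates (v - w)/2, and sends v to w.
Answer: -2448/1235*e1 - 408/1235*e2 - 2448/1235*e3 - 2176/1235*e4


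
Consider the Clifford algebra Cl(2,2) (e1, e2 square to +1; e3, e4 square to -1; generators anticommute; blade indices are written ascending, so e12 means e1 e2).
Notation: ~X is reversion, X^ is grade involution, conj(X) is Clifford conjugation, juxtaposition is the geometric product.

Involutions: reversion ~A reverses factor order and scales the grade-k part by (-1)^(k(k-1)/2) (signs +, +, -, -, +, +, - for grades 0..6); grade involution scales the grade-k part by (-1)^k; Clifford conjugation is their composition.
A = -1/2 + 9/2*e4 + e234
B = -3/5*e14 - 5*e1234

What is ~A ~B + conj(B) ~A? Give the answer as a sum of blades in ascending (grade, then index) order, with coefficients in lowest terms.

first term: 77/10*e1 - 3/10*e14 - 231/10*e123 + 5/2*e1234
second term: -77/10*e1 - 3/10*e14 + 231/10*e123 + 5/2*e1234
Answer: -3/5*e14 + 5*e1234


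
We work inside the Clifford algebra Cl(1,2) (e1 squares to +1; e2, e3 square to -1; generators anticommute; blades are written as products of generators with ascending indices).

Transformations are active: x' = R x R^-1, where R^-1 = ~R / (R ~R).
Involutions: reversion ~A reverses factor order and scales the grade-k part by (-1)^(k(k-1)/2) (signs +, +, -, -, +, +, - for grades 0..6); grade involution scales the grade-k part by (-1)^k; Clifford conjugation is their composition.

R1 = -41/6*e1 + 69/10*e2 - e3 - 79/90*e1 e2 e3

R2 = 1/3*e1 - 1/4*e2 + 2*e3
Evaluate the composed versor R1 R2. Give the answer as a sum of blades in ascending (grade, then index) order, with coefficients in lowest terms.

Distribute over the terms of R2 (each basis-blade product reordered to ascending indices, repeated generators contracted through their squares):
R1 (1/3*e1) = -41/18 - 23/10*e1 e2 + 1/3*e1 e3 - 79/270*e2 e3
R1 (-1/4*e2) = 69/40 + 41/24*e1 e2 + 79/360*e1 e3 - 1/4*e2 e3
R1 (2*e3) = 2 + 79/45*e1 e2 - 41/3*e1 e3 + 69/5*e2 e3
Summing the partial products and collecting blades:
Answer: 521/360 + 419/360*e1 e2 - 4721/360*e1 e3 + 7159/540*e2 e3


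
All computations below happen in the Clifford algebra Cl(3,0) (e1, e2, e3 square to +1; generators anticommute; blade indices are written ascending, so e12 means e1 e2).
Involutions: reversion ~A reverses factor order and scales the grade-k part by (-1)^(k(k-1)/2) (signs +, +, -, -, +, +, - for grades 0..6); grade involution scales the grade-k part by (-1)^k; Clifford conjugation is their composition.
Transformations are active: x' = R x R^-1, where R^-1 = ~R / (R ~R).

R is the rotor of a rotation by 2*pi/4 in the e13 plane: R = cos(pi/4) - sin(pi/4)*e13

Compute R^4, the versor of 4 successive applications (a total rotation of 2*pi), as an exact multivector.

Because a rotor carries half the rotation angle, composing 4 copies of this e13-plane rotor multiplies the phase: 4*(pi/4) = pi, hence R^4 = cos(pi) - sin(pi)*e13.
cos(pi) = -1 and sin(pi) = 0, so R^4 = -1. The total rotation 2*pi is 1 full turn, so every vector returns to itself, yet the rotor is -1, on the OTHER sheet of the double cover (an odd number of 2*pi turns).
Answer: -1


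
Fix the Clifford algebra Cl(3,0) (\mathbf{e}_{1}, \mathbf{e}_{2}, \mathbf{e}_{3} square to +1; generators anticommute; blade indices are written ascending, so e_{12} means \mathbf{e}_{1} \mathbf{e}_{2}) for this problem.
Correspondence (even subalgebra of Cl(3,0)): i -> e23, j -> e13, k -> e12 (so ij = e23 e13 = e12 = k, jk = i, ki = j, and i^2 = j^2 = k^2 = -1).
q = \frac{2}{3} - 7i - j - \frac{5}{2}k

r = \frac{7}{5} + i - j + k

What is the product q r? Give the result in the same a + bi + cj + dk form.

In blades: q = \frac{2}{3} - \frac{5}{2} e_{12} - e_{13} - 7 e_{23}, r = \frac{7}{5} + e_{12} - e_{13} + e_{23}.
Distribute q over r term by term (generator squares from the signature, products reordered to ascending indices): (\frac{2}{3})*r = \frac{14}{15} + \frac{2}{3} e_{12} - \frac{2}{3} e_{13} + \frac{2}{3} e_{23}; (-\frac{5}{2} e_{12})*r = \frac{5}{2} - \frac{7}{2} e_{12} - \frac{5}{2} e_{13} - \frac{5}{2} e_{23}; (-e_{13})*r = -1 + e_{12} - \frac{7}{5} e_{13} - e_{23}; (-7 e_{23})*r = 7 + 7 e_{12} + 7 e_{13} - \frac{49}{5} e_{23}.
Sum: \frac{283}{30} + \frac{31}{6} e_{12} + \frac{73}{30} e_{13} - \frac{379}{30} e_{23}; translating back through the correspondence:
Answer: \frac{283}{30} - \frac{379}{30}i + \frac{73}{30}j + \frac{31}{6}k


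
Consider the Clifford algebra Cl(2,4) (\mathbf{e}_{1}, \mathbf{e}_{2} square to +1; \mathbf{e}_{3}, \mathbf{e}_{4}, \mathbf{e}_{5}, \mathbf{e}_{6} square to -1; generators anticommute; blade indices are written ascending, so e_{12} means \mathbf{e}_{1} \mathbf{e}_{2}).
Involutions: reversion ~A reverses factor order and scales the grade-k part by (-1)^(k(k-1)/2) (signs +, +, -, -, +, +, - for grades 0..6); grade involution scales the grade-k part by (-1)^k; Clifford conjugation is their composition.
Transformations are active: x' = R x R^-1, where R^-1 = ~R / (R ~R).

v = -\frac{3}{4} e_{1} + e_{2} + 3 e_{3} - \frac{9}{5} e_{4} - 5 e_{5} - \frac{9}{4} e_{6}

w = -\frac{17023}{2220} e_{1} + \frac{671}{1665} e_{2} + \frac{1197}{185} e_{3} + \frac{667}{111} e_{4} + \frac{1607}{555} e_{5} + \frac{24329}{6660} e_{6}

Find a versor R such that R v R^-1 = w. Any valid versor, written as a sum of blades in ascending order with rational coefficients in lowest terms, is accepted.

Equal squares first: v^2 = w^2 = -\frac{2037}{50}. Then v + w = -\frac{4672}{555} e_{1} + \frac{2336}{1665} e_{2} + \frac{1752}{185} e_{3} + \frac{2336}{555} e_{4} - \frac{1168}{555} e_{5} + \frac{2336}{1665} e_{6} is a versor taking v to w, provided it is invertible.
Answer: -\frac{4672}{555} e_{1} + \frac{2336}{1665} e_{2} + \frac{1752}{185} e_{3} + \frac{2336}{555} e_{4} - \frac{1168}{555} e_{5} + \frac{2336}{1665} e_{6}


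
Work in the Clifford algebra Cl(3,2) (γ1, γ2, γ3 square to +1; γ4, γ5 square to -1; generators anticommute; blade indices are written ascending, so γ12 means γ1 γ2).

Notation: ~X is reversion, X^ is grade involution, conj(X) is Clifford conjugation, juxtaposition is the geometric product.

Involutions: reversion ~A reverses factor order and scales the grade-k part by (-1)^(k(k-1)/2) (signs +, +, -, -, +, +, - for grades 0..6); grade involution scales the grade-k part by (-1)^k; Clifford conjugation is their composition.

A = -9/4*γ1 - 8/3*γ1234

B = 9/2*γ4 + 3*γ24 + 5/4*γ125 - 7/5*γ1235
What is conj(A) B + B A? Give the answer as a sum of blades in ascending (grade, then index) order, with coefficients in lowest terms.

first term: 8*γ13 + 81/8*γ14 + 45/16*γ25 + 56/15*γ45 + 12*γ123 + 27/4*γ124 - 63/20*γ235 + 10/3*γ345
second term: 8*γ13 + 81/8*γ14 - 45/16*γ25 - 56/15*γ45 - 12*γ123 - 27/4*γ124 - 63/20*γ235 + 10/3*γ345
Answer: 16*γ13 + 81/4*γ14 - 63/10*γ235 + 20/3*γ345


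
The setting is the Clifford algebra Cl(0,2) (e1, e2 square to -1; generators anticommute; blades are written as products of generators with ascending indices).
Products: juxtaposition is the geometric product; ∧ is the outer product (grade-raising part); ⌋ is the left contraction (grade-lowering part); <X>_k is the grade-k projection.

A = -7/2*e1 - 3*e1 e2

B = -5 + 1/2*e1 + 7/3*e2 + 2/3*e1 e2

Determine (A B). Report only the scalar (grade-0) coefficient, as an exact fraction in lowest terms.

step 1: 15/4 + 49/2*e1 + 5/6*e2 + 41/6*e1 e2
Answer: 15/4


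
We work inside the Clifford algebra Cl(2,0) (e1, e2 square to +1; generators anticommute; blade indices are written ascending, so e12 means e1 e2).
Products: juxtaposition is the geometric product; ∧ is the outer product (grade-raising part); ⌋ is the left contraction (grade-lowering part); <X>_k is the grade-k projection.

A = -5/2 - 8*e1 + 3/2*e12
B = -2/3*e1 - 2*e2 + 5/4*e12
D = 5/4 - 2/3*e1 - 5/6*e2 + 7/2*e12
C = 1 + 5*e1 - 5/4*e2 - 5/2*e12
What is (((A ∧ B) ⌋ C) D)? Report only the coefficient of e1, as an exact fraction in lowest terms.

step 1: 5/3*e1 + 5*e2 + 103/8*e12
step 2: 1645/48 + 25/2*e1 - 25/6*e2
step 3: 21875/576 + 265/36*e1 + 2875/288*e2 + 30745/288*e12
Answer: 265/36
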